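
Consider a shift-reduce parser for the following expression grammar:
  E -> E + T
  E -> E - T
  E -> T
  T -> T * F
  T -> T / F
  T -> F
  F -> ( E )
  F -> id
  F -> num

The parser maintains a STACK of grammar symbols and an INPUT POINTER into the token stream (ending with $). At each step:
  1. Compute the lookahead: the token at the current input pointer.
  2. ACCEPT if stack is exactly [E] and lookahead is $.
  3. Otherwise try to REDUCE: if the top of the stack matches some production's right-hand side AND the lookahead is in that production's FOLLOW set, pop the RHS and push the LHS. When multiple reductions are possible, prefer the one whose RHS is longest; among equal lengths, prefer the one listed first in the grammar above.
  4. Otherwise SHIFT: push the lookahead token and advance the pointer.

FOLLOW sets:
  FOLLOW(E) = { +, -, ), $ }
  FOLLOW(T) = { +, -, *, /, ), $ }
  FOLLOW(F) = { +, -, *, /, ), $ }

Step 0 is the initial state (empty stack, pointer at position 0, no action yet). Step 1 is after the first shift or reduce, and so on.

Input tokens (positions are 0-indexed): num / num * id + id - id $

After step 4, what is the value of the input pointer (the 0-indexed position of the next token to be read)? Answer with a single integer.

Answer: 2

Derivation:
Step 1: shift num. Stack=[num] ptr=1 lookahead=/ remaining=[/ num * id + id - id $]
Step 2: reduce F->num. Stack=[F] ptr=1 lookahead=/ remaining=[/ num * id + id - id $]
Step 3: reduce T->F. Stack=[T] ptr=1 lookahead=/ remaining=[/ num * id + id - id $]
Step 4: shift /. Stack=[T /] ptr=2 lookahead=num remaining=[num * id + id - id $]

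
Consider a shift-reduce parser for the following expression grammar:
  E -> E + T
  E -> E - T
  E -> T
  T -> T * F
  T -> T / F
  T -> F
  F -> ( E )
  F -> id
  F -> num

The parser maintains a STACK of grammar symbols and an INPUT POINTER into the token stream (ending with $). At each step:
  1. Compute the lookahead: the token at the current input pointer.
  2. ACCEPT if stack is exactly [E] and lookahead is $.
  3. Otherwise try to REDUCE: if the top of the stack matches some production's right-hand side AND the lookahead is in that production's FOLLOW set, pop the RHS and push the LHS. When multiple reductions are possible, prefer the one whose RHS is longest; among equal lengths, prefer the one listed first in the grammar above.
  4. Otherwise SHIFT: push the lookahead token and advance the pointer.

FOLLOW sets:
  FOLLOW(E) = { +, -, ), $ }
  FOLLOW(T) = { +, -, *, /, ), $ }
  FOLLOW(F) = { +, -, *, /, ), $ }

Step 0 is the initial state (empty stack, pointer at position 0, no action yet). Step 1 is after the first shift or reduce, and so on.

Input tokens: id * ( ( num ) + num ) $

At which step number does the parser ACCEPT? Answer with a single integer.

Step 1: shift id. Stack=[id] ptr=1 lookahead=* remaining=[* ( ( num ) + num ) $]
Step 2: reduce F->id. Stack=[F] ptr=1 lookahead=* remaining=[* ( ( num ) + num ) $]
Step 3: reduce T->F. Stack=[T] ptr=1 lookahead=* remaining=[* ( ( num ) + num ) $]
Step 4: shift *. Stack=[T *] ptr=2 lookahead=( remaining=[( ( num ) + num ) $]
Step 5: shift (. Stack=[T * (] ptr=3 lookahead=( remaining=[( num ) + num ) $]
Step 6: shift (. Stack=[T * ( (] ptr=4 lookahead=num remaining=[num ) + num ) $]
Step 7: shift num. Stack=[T * ( ( num] ptr=5 lookahead=) remaining=[) + num ) $]
Step 8: reduce F->num. Stack=[T * ( ( F] ptr=5 lookahead=) remaining=[) + num ) $]
Step 9: reduce T->F. Stack=[T * ( ( T] ptr=5 lookahead=) remaining=[) + num ) $]
Step 10: reduce E->T. Stack=[T * ( ( E] ptr=5 lookahead=) remaining=[) + num ) $]
Step 11: shift ). Stack=[T * ( ( E )] ptr=6 lookahead=+ remaining=[+ num ) $]
Step 12: reduce F->( E ). Stack=[T * ( F] ptr=6 lookahead=+ remaining=[+ num ) $]
Step 13: reduce T->F. Stack=[T * ( T] ptr=6 lookahead=+ remaining=[+ num ) $]
Step 14: reduce E->T. Stack=[T * ( E] ptr=6 lookahead=+ remaining=[+ num ) $]
Step 15: shift +. Stack=[T * ( E +] ptr=7 lookahead=num remaining=[num ) $]
Step 16: shift num. Stack=[T * ( E + num] ptr=8 lookahead=) remaining=[) $]
Step 17: reduce F->num. Stack=[T * ( E + F] ptr=8 lookahead=) remaining=[) $]
Step 18: reduce T->F. Stack=[T * ( E + T] ptr=8 lookahead=) remaining=[) $]
Step 19: reduce E->E + T. Stack=[T * ( E] ptr=8 lookahead=) remaining=[) $]
Step 20: shift ). Stack=[T * ( E )] ptr=9 lookahead=$ remaining=[$]
Step 21: reduce F->( E ). Stack=[T * F] ptr=9 lookahead=$ remaining=[$]
Step 22: reduce T->T * F. Stack=[T] ptr=9 lookahead=$ remaining=[$]
Step 23: reduce E->T. Stack=[E] ptr=9 lookahead=$ remaining=[$]
Step 24: accept. Stack=[E] ptr=9 lookahead=$ remaining=[$]

Answer: 24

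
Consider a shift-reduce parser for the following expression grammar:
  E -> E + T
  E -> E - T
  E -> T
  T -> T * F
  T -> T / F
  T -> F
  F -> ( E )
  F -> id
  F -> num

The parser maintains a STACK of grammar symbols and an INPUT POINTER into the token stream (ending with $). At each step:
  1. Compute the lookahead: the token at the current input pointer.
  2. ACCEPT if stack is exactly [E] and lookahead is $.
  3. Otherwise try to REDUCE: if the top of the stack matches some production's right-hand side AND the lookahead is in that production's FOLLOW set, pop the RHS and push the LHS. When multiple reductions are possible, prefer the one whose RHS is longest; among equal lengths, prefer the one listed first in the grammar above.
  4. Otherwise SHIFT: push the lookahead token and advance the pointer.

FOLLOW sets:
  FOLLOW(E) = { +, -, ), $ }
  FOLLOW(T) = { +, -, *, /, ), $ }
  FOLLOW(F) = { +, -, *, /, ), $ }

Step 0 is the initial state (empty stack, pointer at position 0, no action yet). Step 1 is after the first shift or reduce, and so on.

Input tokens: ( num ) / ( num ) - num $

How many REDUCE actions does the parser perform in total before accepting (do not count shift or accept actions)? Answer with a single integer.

Answer: 14

Derivation:
Step 1: shift (. Stack=[(] ptr=1 lookahead=num remaining=[num ) / ( num ) - num $]
Step 2: shift num. Stack=[( num] ptr=2 lookahead=) remaining=[) / ( num ) - num $]
Step 3: reduce F->num. Stack=[( F] ptr=2 lookahead=) remaining=[) / ( num ) - num $]
Step 4: reduce T->F. Stack=[( T] ptr=2 lookahead=) remaining=[) / ( num ) - num $]
Step 5: reduce E->T. Stack=[( E] ptr=2 lookahead=) remaining=[) / ( num ) - num $]
Step 6: shift ). Stack=[( E )] ptr=3 lookahead=/ remaining=[/ ( num ) - num $]
Step 7: reduce F->( E ). Stack=[F] ptr=3 lookahead=/ remaining=[/ ( num ) - num $]
Step 8: reduce T->F. Stack=[T] ptr=3 lookahead=/ remaining=[/ ( num ) - num $]
Step 9: shift /. Stack=[T /] ptr=4 lookahead=( remaining=[( num ) - num $]
Step 10: shift (. Stack=[T / (] ptr=5 lookahead=num remaining=[num ) - num $]
Step 11: shift num. Stack=[T / ( num] ptr=6 lookahead=) remaining=[) - num $]
Step 12: reduce F->num. Stack=[T / ( F] ptr=6 lookahead=) remaining=[) - num $]
Step 13: reduce T->F. Stack=[T / ( T] ptr=6 lookahead=) remaining=[) - num $]
Step 14: reduce E->T. Stack=[T / ( E] ptr=6 lookahead=) remaining=[) - num $]
Step 15: shift ). Stack=[T / ( E )] ptr=7 lookahead=- remaining=[- num $]
Step 16: reduce F->( E ). Stack=[T / F] ptr=7 lookahead=- remaining=[- num $]
Step 17: reduce T->T / F. Stack=[T] ptr=7 lookahead=- remaining=[- num $]
Step 18: reduce E->T. Stack=[E] ptr=7 lookahead=- remaining=[- num $]
Step 19: shift -. Stack=[E -] ptr=8 lookahead=num remaining=[num $]
Step 20: shift num. Stack=[E - num] ptr=9 lookahead=$ remaining=[$]
Step 21: reduce F->num. Stack=[E - F] ptr=9 lookahead=$ remaining=[$]
Step 22: reduce T->F. Stack=[E - T] ptr=9 lookahead=$ remaining=[$]
Step 23: reduce E->E - T. Stack=[E] ptr=9 lookahead=$ remaining=[$]
Step 24: accept. Stack=[E] ptr=9 lookahead=$ remaining=[$]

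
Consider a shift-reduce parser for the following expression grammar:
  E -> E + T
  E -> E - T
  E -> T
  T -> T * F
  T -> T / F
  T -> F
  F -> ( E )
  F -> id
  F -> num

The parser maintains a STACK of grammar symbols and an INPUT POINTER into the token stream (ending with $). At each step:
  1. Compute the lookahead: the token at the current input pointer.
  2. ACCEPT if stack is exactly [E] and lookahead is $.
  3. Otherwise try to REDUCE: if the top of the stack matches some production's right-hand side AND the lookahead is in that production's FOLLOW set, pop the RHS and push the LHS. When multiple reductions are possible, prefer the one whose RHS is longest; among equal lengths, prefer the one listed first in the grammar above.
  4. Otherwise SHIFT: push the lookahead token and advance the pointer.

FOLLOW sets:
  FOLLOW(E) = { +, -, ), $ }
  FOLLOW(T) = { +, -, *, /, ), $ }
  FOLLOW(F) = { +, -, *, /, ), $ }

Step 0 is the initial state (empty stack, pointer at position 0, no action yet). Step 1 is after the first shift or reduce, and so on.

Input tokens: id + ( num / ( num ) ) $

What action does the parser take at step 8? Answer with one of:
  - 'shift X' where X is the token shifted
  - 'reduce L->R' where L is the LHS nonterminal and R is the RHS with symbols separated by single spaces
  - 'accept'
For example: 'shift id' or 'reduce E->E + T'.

Answer: reduce F->num

Derivation:
Step 1: shift id. Stack=[id] ptr=1 lookahead=+ remaining=[+ ( num / ( num ) ) $]
Step 2: reduce F->id. Stack=[F] ptr=1 lookahead=+ remaining=[+ ( num / ( num ) ) $]
Step 3: reduce T->F. Stack=[T] ptr=1 lookahead=+ remaining=[+ ( num / ( num ) ) $]
Step 4: reduce E->T. Stack=[E] ptr=1 lookahead=+ remaining=[+ ( num / ( num ) ) $]
Step 5: shift +. Stack=[E +] ptr=2 lookahead=( remaining=[( num / ( num ) ) $]
Step 6: shift (. Stack=[E + (] ptr=3 lookahead=num remaining=[num / ( num ) ) $]
Step 7: shift num. Stack=[E + ( num] ptr=4 lookahead=/ remaining=[/ ( num ) ) $]
Step 8: reduce F->num. Stack=[E + ( F] ptr=4 lookahead=/ remaining=[/ ( num ) ) $]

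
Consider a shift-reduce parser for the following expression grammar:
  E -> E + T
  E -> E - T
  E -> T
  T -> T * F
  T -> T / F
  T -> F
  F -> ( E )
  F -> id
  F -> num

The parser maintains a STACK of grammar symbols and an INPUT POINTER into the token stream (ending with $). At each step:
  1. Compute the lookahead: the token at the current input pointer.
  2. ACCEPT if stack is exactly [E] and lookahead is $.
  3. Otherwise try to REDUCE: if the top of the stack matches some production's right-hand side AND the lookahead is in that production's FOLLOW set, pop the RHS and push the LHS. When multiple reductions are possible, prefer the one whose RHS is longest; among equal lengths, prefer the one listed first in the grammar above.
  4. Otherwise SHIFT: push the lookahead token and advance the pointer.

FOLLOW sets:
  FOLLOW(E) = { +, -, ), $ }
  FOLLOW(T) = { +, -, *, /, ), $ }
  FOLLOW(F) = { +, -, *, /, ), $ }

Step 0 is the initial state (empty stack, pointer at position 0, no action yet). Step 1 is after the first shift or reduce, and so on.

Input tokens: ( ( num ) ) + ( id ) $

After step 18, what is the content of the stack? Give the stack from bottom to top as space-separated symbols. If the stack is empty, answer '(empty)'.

Step 1: shift (. Stack=[(] ptr=1 lookahead=( remaining=[( num ) ) + ( id ) $]
Step 2: shift (. Stack=[( (] ptr=2 lookahead=num remaining=[num ) ) + ( id ) $]
Step 3: shift num. Stack=[( ( num] ptr=3 lookahead=) remaining=[) ) + ( id ) $]
Step 4: reduce F->num. Stack=[( ( F] ptr=3 lookahead=) remaining=[) ) + ( id ) $]
Step 5: reduce T->F. Stack=[( ( T] ptr=3 lookahead=) remaining=[) ) + ( id ) $]
Step 6: reduce E->T. Stack=[( ( E] ptr=3 lookahead=) remaining=[) ) + ( id ) $]
Step 7: shift ). Stack=[( ( E )] ptr=4 lookahead=) remaining=[) + ( id ) $]
Step 8: reduce F->( E ). Stack=[( F] ptr=4 lookahead=) remaining=[) + ( id ) $]
Step 9: reduce T->F. Stack=[( T] ptr=4 lookahead=) remaining=[) + ( id ) $]
Step 10: reduce E->T. Stack=[( E] ptr=4 lookahead=) remaining=[) + ( id ) $]
Step 11: shift ). Stack=[( E )] ptr=5 lookahead=+ remaining=[+ ( id ) $]
Step 12: reduce F->( E ). Stack=[F] ptr=5 lookahead=+ remaining=[+ ( id ) $]
Step 13: reduce T->F. Stack=[T] ptr=5 lookahead=+ remaining=[+ ( id ) $]
Step 14: reduce E->T. Stack=[E] ptr=5 lookahead=+ remaining=[+ ( id ) $]
Step 15: shift +. Stack=[E +] ptr=6 lookahead=( remaining=[( id ) $]
Step 16: shift (. Stack=[E + (] ptr=7 lookahead=id remaining=[id ) $]
Step 17: shift id. Stack=[E + ( id] ptr=8 lookahead=) remaining=[) $]
Step 18: reduce F->id. Stack=[E + ( F] ptr=8 lookahead=) remaining=[) $]

Answer: E + ( F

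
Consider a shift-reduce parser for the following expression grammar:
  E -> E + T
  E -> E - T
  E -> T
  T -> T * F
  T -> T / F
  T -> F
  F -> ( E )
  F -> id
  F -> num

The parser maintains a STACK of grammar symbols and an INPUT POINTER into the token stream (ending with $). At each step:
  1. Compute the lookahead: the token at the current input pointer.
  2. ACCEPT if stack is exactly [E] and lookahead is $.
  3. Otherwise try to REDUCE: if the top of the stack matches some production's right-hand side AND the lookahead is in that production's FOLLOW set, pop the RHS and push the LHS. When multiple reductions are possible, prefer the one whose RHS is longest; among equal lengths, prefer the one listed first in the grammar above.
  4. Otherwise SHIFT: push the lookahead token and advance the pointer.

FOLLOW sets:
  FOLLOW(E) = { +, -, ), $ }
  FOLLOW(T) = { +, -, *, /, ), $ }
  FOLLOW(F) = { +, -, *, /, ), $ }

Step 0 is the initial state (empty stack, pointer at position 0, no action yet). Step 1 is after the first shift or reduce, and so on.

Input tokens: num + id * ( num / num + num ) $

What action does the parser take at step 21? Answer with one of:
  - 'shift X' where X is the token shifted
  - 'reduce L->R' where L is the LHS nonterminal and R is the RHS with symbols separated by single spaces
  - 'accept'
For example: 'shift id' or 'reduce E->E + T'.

Step 1: shift num. Stack=[num] ptr=1 lookahead=+ remaining=[+ id * ( num / num + num ) $]
Step 2: reduce F->num. Stack=[F] ptr=1 lookahead=+ remaining=[+ id * ( num / num + num ) $]
Step 3: reduce T->F. Stack=[T] ptr=1 lookahead=+ remaining=[+ id * ( num / num + num ) $]
Step 4: reduce E->T. Stack=[E] ptr=1 lookahead=+ remaining=[+ id * ( num / num + num ) $]
Step 5: shift +. Stack=[E +] ptr=2 lookahead=id remaining=[id * ( num / num + num ) $]
Step 6: shift id. Stack=[E + id] ptr=3 lookahead=* remaining=[* ( num / num + num ) $]
Step 7: reduce F->id. Stack=[E + F] ptr=3 lookahead=* remaining=[* ( num / num + num ) $]
Step 8: reduce T->F. Stack=[E + T] ptr=3 lookahead=* remaining=[* ( num / num + num ) $]
Step 9: shift *. Stack=[E + T *] ptr=4 lookahead=( remaining=[( num / num + num ) $]
Step 10: shift (. Stack=[E + T * (] ptr=5 lookahead=num remaining=[num / num + num ) $]
Step 11: shift num. Stack=[E + T * ( num] ptr=6 lookahead=/ remaining=[/ num + num ) $]
Step 12: reduce F->num. Stack=[E + T * ( F] ptr=6 lookahead=/ remaining=[/ num + num ) $]
Step 13: reduce T->F. Stack=[E + T * ( T] ptr=6 lookahead=/ remaining=[/ num + num ) $]
Step 14: shift /. Stack=[E + T * ( T /] ptr=7 lookahead=num remaining=[num + num ) $]
Step 15: shift num. Stack=[E + T * ( T / num] ptr=8 lookahead=+ remaining=[+ num ) $]
Step 16: reduce F->num. Stack=[E + T * ( T / F] ptr=8 lookahead=+ remaining=[+ num ) $]
Step 17: reduce T->T / F. Stack=[E + T * ( T] ptr=8 lookahead=+ remaining=[+ num ) $]
Step 18: reduce E->T. Stack=[E + T * ( E] ptr=8 lookahead=+ remaining=[+ num ) $]
Step 19: shift +. Stack=[E + T * ( E +] ptr=9 lookahead=num remaining=[num ) $]
Step 20: shift num. Stack=[E + T * ( E + num] ptr=10 lookahead=) remaining=[) $]
Step 21: reduce F->num. Stack=[E + T * ( E + F] ptr=10 lookahead=) remaining=[) $]

Answer: reduce F->num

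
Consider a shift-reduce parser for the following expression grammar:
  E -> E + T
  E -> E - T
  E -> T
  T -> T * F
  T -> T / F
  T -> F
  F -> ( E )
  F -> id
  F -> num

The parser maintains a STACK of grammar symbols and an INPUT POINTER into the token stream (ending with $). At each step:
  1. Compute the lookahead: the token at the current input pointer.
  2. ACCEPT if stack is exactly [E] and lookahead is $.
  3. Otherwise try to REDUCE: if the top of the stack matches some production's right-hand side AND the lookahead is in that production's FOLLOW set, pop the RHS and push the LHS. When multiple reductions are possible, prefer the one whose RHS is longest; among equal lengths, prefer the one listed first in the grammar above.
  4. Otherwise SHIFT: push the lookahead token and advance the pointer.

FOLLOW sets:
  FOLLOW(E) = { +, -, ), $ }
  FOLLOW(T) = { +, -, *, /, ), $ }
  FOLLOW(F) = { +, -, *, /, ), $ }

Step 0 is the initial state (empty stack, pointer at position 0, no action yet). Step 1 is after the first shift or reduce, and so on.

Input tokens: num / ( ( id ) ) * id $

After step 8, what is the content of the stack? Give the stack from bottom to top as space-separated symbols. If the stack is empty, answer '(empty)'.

Step 1: shift num. Stack=[num] ptr=1 lookahead=/ remaining=[/ ( ( id ) ) * id $]
Step 2: reduce F->num. Stack=[F] ptr=1 lookahead=/ remaining=[/ ( ( id ) ) * id $]
Step 3: reduce T->F. Stack=[T] ptr=1 lookahead=/ remaining=[/ ( ( id ) ) * id $]
Step 4: shift /. Stack=[T /] ptr=2 lookahead=( remaining=[( ( id ) ) * id $]
Step 5: shift (. Stack=[T / (] ptr=3 lookahead=( remaining=[( id ) ) * id $]
Step 6: shift (. Stack=[T / ( (] ptr=4 lookahead=id remaining=[id ) ) * id $]
Step 7: shift id. Stack=[T / ( ( id] ptr=5 lookahead=) remaining=[) ) * id $]
Step 8: reduce F->id. Stack=[T / ( ( F] ptr=5 lookahead=) remaining=[) ) * id $]

Answer: T / ( ( F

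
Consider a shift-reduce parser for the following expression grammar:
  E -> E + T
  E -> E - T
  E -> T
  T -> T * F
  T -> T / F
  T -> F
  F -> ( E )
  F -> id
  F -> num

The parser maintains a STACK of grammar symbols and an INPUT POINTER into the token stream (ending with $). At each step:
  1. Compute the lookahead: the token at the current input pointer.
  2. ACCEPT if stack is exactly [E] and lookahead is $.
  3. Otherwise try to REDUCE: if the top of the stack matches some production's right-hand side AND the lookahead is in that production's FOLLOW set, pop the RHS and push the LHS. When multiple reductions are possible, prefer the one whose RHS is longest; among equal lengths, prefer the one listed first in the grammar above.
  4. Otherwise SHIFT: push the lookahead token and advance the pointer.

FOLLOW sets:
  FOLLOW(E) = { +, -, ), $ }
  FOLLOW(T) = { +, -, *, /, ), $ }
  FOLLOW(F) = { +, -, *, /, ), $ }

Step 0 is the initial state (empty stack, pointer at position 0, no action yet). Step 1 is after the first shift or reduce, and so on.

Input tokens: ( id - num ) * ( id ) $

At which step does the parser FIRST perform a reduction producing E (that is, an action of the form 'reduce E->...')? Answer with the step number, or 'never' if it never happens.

Answer: 5

Derivation:
Step 1: shift (. Stack=[(] ptr=1 lookahead=id remaining=[id - num ) * ( id ) $]
Step 2: shift id. Stack=[( id] ptr=2 lookahead=- remaining=[- num ) * ( id ) $]
Step 3: reduce F->id. Stack=[( F] ptr=2 lookahead=- remaining=[- num ) * ( id ) $]
Step 4: reduce T->F. Stack=[( T] ptr=2 lookahead=- remaining=[- num ) * ( id ) $]
Step 5: reduce E->T. Stack=[( E] ptr=2 lookahead=- remaining=[- num ) * ( id ) $]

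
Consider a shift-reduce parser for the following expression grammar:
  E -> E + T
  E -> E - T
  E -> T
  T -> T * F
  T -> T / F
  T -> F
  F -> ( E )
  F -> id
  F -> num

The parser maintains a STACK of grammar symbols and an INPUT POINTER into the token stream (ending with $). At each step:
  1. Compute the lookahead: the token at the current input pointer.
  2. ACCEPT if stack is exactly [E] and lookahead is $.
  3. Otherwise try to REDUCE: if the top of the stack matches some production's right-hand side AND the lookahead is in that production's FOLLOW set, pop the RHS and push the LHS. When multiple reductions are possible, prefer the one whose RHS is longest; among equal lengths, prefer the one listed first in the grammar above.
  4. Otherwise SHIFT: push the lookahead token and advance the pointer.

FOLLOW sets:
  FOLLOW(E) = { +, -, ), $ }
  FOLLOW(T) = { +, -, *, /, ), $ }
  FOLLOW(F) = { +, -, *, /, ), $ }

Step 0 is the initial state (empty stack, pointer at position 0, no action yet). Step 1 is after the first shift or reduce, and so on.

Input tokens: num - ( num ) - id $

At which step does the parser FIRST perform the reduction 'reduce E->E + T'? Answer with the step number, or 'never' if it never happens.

Answer: never

Derivation:
Step 1: shift num. Stack=[num] ptr=1 lookahead=- remaining=[- ( num ) - id $]
Step 2: reduce F->num. Stack=[F] ptr=1 lookahead=- remaining=[- ( num ) - id $]
Step 3: reduce T->F. Stack=[T] ptr=1 lookahead=- remaining=[- ( num ) - id $]
Step 4: reduce E->T. Stack=[E] ptr=1 lookahead=- remaining=[- ( num ) - id $]
Step 5: shift -. Stack=[E -] ptr=2 lookahead=( remaining=[( num ) - id $]
Step 6: shift (. Stack=[E - (] ptr=3 lookahead=num remaining=[num ) - id $]
Step 7: shift num. Stack=[E - ( num] ptr=4 lookahead=) remaining=[) - id $]
Step 8: reduce F->num. Stack=[E - ( F] ptr=4 lookahead=) remaining=[) - id $]
Step 9: reduce T->F. Stack=[E - ( T] ptr=4 lookahead=) remaining=[) - id $]
Step 10: reduce E->T. Stack=[E - ( E] ptr=4 lookahead=) remaining=[) - id $]
Step 11: shift ). Stack=[E - ( E )] ptr=5 lookahead=- remaining=[- id $]
Step 12: reduce F->( E ). Stack=[E - F] ptr=5 lookahead=- remaining=[- id $]
Step 13: reduce T->F. Stack=[E - T] ptr=5 lookahead=- remaining=[- id $]
Step 14: reduce E->E - T. Stack=[E] ptr=5 lookahead=- remaining=[- id $]
Step 15: shift -. Stack=[E -] ptr=6 lookahead=id remaining=[id $]
Step 16: shift id. Stack=[E - id] ptr=7 lookahead=$ remaining=[$]
Step 17: reduce F->id. Stack=[E - F] ptr=7 lookahead=$ remaining=[$]
Step 18: reduce T->F. Stack=[E - T] ptr=7 lookahead=$ remaining=[$]
Step 19: reduce E->E - T. Stack=[E] ptr=7 lookahead=$ remaining=[$]
Step 20: accept. Stack=[E] ptr=7 lookahead=$ remaining=[$]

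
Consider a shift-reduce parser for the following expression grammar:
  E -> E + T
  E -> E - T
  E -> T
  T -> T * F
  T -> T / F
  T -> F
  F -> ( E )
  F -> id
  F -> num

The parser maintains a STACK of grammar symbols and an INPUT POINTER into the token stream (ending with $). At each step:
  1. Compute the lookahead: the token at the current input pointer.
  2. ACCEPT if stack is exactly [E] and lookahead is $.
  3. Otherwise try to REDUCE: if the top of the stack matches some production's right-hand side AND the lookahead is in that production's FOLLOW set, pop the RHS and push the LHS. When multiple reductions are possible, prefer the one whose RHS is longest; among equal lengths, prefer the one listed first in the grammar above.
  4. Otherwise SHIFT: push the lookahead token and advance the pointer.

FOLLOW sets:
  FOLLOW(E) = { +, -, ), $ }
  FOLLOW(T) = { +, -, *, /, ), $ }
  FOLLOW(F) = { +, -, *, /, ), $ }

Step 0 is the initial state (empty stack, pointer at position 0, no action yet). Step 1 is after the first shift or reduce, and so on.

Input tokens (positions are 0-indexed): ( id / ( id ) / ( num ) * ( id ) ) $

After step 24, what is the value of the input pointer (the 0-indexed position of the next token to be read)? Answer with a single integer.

Answer: 12

Derivation:
Step 1: shift (. Stack=[(] ptr=1 lookahead=id remaining=[id / ( id ) / ( num ) * ( id ) ) $]
Step 2: shift id. Stack=[( id] ptr=2 lookahead=/ remaining=[/ ( id ) / ( num ) * ( id ) ) $]
Step 3: reduce F->id. Stack=[( F] ptr=2 lookahead=/ remaining=[/ ( id ) / ( num ) * ( id ) ) $]
Step 4: reduce T->F. Stack=[( T] ptr=2 lookahead=/ remaining=[/ ( id ) / ( num ) * ( id ) ) $]
Step 5: shift /. Stack=[( T /] ptr=3 lookahead=( remaining=[( id ) / ( num ) * ( id ) ) $]
Step 6: shift (. Stack=[( T / (] ptr=4 lookahead=id remaining=[id ) / ( num ) * ( id ) ) $]
Step 7: shift id. Stack=[( T / ( id] ptr=5 lookahead=) remaining=[) / ( num ) * ( id ) ) $]
Step 8: reduce F->id. Stack=[( T / ( F] ptr=5 lookahead=) remaining=[) / ( num ) * ( id ) ) $]
Step 9: reduce T->F. Stack=[( T / ( T] ptr=5 lookahead=) remaining=[) / ( num ) * ( id ) ) $]
Step 10: reduce E->T. Stack=[( T / ( E] ptr=5 lookahead=) remaining=[) / ( num ) * ( id ) ) $]
Step 11: shift ). Stack=[( T / ( E )] ptr=6 lookahead=/ remaining=[/ ( num ) * ( id ) ) $]
Step 12: reduce F->( E ). Stack=[( T / F] ptr=6 lookahead=/ remaining=[/ ( num ) * ( id ) ) $]
Step 13: reduce T->T / F. Stack=[( T] ptr=6 lookahead=/ remaining=[/ ( num ) * ( id ) ) $]
Step 14: shift /. Stack=[( T /] ptr=7 lookahead=( remaining=[( num ) * ( id ) ) $]
Step 15: shift (. Stack=[( T / (] ptr=8 lookahead=num remaining=[num ) * ( id ) ) $]
Step 16: shift num. Stack=[( T / ( num] ptr=9 lookahead=) remaining=[) * ( id ) ) $]
Step 17: reduce F->num. Stack=[( T / ( F] ptr=9 lookahead=) remaining=[) * ( id ) ) $]
Step 18: reduce T->F. Stack=[( T / ( T] ptr=9 lookahead=) remaining=[) * ( id ) ) $]
Step 19: reduce E->T. Stack=[( T / ( E] ptr=9 lookahead=) remaining=[) * ( id ) ) $]
Step 20: shift ). Stack=[( T / ( E )] ptr=10 lookahead=* remaining=[* ( id ) ) $]
Step 21: reduce F->( E ). Stack=[( T / F] ptr=10 lookahead=* remaining=[* ( id ) ) $]
Step 22: reduce T->T / F. Stack=[( T] ptr=10 lookahead=* remaining=[* ( id ) ) $]
Step 23: shift *. Stack=[( T *] ptr=11 lookahead=( remaining=[( id ) ) $]
Step 24: shift (. Stack=[( T * (] ptr=12 lookahead=id remaining=[id ) ) $]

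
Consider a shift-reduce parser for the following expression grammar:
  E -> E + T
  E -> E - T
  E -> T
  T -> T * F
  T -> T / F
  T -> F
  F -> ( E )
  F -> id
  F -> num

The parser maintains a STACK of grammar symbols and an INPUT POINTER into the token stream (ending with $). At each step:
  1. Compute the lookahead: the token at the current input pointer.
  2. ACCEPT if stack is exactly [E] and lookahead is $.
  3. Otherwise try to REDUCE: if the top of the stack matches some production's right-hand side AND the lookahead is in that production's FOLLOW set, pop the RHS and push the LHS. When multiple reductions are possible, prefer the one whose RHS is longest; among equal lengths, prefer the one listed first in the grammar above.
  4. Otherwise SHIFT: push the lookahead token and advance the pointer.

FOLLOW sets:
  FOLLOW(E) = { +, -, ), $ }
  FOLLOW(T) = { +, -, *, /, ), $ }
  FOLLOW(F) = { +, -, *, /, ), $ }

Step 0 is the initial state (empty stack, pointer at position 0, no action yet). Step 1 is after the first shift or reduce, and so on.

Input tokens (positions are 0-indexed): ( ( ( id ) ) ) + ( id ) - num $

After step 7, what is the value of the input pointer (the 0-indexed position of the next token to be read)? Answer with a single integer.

Answer: 4

Derivation:
Step 1: shift (. Stack=[(] ptr=1 lookahead=( remaining=[( ( id ) ) ) + ( id ) - num $]
Step 2: shift (. Stack=[( (] ptr=2 lookahead=( remaining=[( id ) ) ) + ( id ) - num $]
Step 3: shift (. Stack=[( ( (] ptr=3 lookahead=id remaining=[id ) ) ) + ( id ) - num $]
Step 4: shift id. Stack=[( ( ( id] ptr=4 lookahead=) remaining=[) ) ) + ( id ) - num $]
Step 5: reduce F->id. Stack=[( ( ( F] ptr=4 lookahead=) remaining=[) ) ) + ( id ) - num $]
Step 6: reduce T->F. Stack=[( ( ( T] ptr=4 lookahead=) remaining=[) ) ) + ( id ) - num $]
Step 7: reduce E->T. Stack=[( ( ( E] ptr=4 lookahead=) remaining=[) ) ) + ( id ) - num $]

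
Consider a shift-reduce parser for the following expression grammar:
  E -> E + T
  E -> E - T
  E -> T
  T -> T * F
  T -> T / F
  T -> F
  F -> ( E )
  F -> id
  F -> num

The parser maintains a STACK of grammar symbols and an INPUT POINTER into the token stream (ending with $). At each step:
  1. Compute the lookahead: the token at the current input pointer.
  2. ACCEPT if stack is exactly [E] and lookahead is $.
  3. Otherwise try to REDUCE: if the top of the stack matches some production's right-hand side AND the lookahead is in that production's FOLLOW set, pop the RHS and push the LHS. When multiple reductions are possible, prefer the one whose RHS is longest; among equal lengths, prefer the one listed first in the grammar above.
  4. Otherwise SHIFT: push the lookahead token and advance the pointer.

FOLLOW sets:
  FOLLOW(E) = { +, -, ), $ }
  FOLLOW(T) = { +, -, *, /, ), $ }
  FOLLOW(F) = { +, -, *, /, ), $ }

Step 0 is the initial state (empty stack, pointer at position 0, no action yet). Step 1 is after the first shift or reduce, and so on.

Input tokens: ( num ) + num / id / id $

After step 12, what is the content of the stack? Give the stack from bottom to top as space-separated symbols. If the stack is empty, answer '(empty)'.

Step 1: shift (. Stack=[(] ptr=1 lookahead=num remaining=[num ) + num / id / id $]
Step 2: shift num. Stack=[( num] ptr=2 lookahead=) remaining=[) + num / id / id $]
Step 3: reduce F->num. Stack=[( F] ptr=2 lookahead=) remaining=[) + num / id / id $]
Step 4: reduce T->F. Stack=[( T] ptr=2 lookahead=) remaining=[) + num / id / id $]
Step 5: reduce E->T. Stack=[( E] ptr=2 lookahead=) remaining=[) + num / id / id $]
Step 6: shift ). Stack=[( E )] ptr=3 lookahead=+ remaining=[+ num / id / id $]
Step 7: reduce F->( E ). Stack=[F] ptr=3 lookahead=+ remaining=[+ num / id / id $]
Step 8: reduce T->F. Stack=[T] ptr=3 lookahead=+ remaining=[+ num / id / id $]
Step 9: reduce E->T. Stack=[E] ptr=3 lookahead=+ remaining=[+ num / id / id $]
Step 10: shift +. Stack=[E +] ptr=4 lookahead=num remaining=[num / id / id $]
Step 11: shift num. Stack=[E + num] ptr=5 lookahead=/ remaining=[/ id / id $]
Step 12: reduce F->num. Stack=[E + F] ptr=5 lookahead=/ remaining=[/ id / id $]

Answer: E + F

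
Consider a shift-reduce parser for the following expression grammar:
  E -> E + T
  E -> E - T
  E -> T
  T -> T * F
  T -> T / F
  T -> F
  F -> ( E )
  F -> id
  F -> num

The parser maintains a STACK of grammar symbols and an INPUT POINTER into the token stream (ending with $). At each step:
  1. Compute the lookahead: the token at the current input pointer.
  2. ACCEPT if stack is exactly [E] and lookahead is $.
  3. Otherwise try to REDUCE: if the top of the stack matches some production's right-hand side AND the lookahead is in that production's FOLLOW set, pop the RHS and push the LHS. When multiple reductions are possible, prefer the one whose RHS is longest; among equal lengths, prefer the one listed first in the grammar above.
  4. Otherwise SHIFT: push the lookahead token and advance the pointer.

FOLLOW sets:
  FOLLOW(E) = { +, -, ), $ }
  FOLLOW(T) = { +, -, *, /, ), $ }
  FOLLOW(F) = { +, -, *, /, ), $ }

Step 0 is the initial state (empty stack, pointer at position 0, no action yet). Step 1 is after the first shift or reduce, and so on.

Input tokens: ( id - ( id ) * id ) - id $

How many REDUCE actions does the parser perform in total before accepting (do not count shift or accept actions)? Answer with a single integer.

Step 1: shift (. Stack=[(] ptr=1 lookahead=id remaining=[id - ( id ) * id ) - id $]
Step 2: shift id. Stack=[( id] ptr=2 lookahead=- remaining=[- ( id ) * id ) - id $]
Step 3: reduce F->id. Stack=[( F] ptr=2 lookahead=- remaining=[- ( id ) * id ) - id $]
Step 4: reduce T->F. Stack=[( T] ptr=2 lookahead=- remaining=[- ( id ) * id ) - id $]
Step 5: reduce E->T. Stack=[( E] ptr=2 lookahead=- remaining=[- ( id ) * id ) - id $]
Step 6: shift -. Stack=[( E -] ptr=3 lookahead=( remaining=[( id ) * id ) - id $]
Step 7: shift (. Stack=[( E - (] ptr=4 lookahead=id remaining=[id ) * id ) - id $]
Step 8: shift id. Stack=[( E - ( id] ptr=5 lookahead=) remaining=[) * id ) - id $]
Step 9: reduce F->id. Stack=[( E - ( F] ptr=5 lookahead=) remaining=[) * id ) - id $]
Step 10: reduce T->F. Stack=[( E - ( T] ptr=5 lookahead=) remaining=[) * id ) - id $]
Step 11: reduce E->T. Stack=[( E - ( E] ptr=5 lookahead=) remaining=[) * id ) - id $]
Step 12: shift ). Stack=[( E - ( E )] ptr=6 lookahead=* remaining=[* id ) - id $]
Step 13: reduce F->( E ). Stack=[( E - F] ptr=6 lookahead=* remaining=[* id ) - id $]
Step 14: reduce T->F. Stack=[( E - T] ptr=6 lookahead=* remaining=[* id ) - id $]
Step 15: shift *. Stack=[( E - T *] ptr=7 lookahead=id remaining=[id ) - id $]
Step 16: shift id. Stack=[( E - T * id] ptr=8 lookahead=) remaining=[) - id $]
Step 17: reduce F->id. Stack=[( E - T * F] ptr=8 lookahead=) remaining=[) - id $]
Step 18: reduce T->T * F. Stack=[( E - T] ptr=8 lookahead=) remaining=[) - id $]
Step 19: reduce E->E - T. Stack=[( E] ptr=8 lookahead=) remaining=[) - id $]
Step 20: shift ). Stack=[( E )] ptr=9 lookahead=- remaining=[- id $]
Step 21: reduce F->( E ). Stack=[F] ptr=9 lookahead=- remaining=[- id $]
Step 22: reduce T->F. Stack=[T] ptr=9 lookahead=- remaining=[- id $]
Step 23: reduce E->T. Stack=[E] ptr=9 lookahead=- remaining=[- id $]
Step 24: shift -. Stack=[E -] ptr=10 lookahead=id remaining=[id $]
Step 25: shift id. Stack=[E - id] ptr=11 lookahead=$ remaining=[$]
Step 26: reduce F->id. Stack=[E - F] ptr=11 lookahead=$ remaining=[$]
Step 27: reduce T->F. Stack=[E - T] ptr=11 lookahead=$ remaining=[$]
Step 28: reduce E->E - T. Stack=[E] ptr=11 lookahead=$ remaining=[$]
Step 29: accept. Stack=[E] ptr=11 lookahead=$ remaining=[$]

Answer: 17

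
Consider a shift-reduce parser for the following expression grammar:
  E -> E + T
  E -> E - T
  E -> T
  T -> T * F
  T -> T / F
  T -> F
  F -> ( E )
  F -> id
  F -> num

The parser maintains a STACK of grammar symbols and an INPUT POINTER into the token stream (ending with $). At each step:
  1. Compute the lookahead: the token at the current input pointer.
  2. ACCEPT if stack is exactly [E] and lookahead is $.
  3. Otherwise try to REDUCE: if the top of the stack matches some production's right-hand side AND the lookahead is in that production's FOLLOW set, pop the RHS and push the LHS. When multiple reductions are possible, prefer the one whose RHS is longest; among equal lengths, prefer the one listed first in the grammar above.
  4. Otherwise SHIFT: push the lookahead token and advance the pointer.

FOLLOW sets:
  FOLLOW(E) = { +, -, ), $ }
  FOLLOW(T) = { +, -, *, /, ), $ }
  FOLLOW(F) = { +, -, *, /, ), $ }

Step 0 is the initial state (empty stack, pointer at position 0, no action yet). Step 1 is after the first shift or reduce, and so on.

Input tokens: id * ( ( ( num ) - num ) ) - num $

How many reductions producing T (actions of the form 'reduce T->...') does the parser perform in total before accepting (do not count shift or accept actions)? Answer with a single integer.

Answer: 7

Derivation:
Step 1: shift id. Stack=[id] ptr=1 lookahead=* remaining=[* ( ( ( num ) - num ) ) - num $]
Step 2: reduce F->id. Stack=[F] ptr=1 lookahead=* remaining=[* ( ( ( num ) - num ) ) - num $]
Step 3: reduce T->F. Stack=[T] ptr=1 lookahead=* remaining=[* ( ( ( num ) - num ) ) - num $]
Step 4: shift *. Stack=[T *] ptr=2 lookahead=( remaining=[( ( ( num ) - num ) ) - num $]
Step 5: shift (. Stack=[T * (] ptr=3 lookahead=( remaining=[( ( num ) - num ) ) - num $]
Step 6: shift (. Stack=[T * ( (] ptr=4 lookahead=( remaining=[( num ) - num ) ) - num $]
Step 7: shift (. Stack=[T * ( ( (] ptr=5 lookahead=num remaining=[num ) - num ) ) - num $]
Step 8: shift num. Stack=[T * ( ( ( num] ptr=6 lookahead=) remaining=[) - num ) ) - num $]
Step 9: reduce F->num. Stack=[T * ( ( ( F] ptr=6 lookahead=) remaining=[) - num ) ) - num $]
Step 10: reduce T->F. Stack=[T * ( ( ( T] ptr=6 lookahead=) remaining=[) - num ) ) - num $]
Step 11: reduce E->T. Stack=[T * ( ( ( E] ptr=6 lookahead=) remaining=[) - num ) ) - num $]
Step 12: shift ). Stack=[T * ( ( ( E )] ptr=7 lookahead=- remaining=[- num ) ) - num $]
Step 13: reduce F->( E ). Stack=[T * ( ( F] ptr=7 lookahead=- remaining=[- num ) ) - num $]
Step 14: reduce T->F. Stack=[T * ( ( T] ptr=7 lookahead=- remaining=[- num ) ) - num $]
Step 15: reduce E->T. Stack=[T * ( ( E] ptr=7 lookahead=- remaining=[- num ) ) - num $]
Step 16: shift -. Stack=[T * ( ( E -] ptr=8 lookahead=num remaining=[num ) ) - num $]
Step 17: shift num. Stack=[T * ( ( E - num] ptr=9 lookahead=) remaining=[) ) - num $]
Step 18: reduce F->num. Stack=[T * ( ( E - F] ptr=9 lookahead=) remaining=[) ) - num $]
Step 19: reduce T->F. Stack=[T * ( ( E - T] ptr=9 lookahead=) remaining=[) ) - num $]
Step 20: reduce E->E - T. Stack=[T * ( ( E] ptr=9 lookahead=) remaining=[) ) - num $]
Step 21: shift ). Stack=[T * ( ( E )] ptr=10 lookahead=) remaining=[) - num $]
Step 22: reduce F->( E ). Stack=[T * ( F] ptr=10 lookahead=) remaining=[) - num $]
Step 23: reduce T->F. Stack=[T * ( T] ptr=10 lookahead=) remaining=[) - num $]
Step 24: reduce E->T. Stack=[T * ( E] ptr=10 lookahead=) remaining=[) - num $]
Step 25: shift ). Stack=[T * ( E )] ptr=11 lookahead=- remaining=[- num $]
Step 26: reduce F->( E ). Stack=[T * F] ptr=11 lookahead=- remaining=[- num $]
Step 27: reduce T->T * F. Stack=[T] ptr=11 lookahead=- remaining=[- num $]
Step 28: reduce E->T. Stack=[E] ptr=11 lookahead=- remaining=[- num $]
Step 29: shift -. Stack=[E -] ptr=12 lookahead=num remaining=[num $]
Step 30: shift num. Stack=[E - num] ptr=13 lookahead=$ remaining=[$]
Step 31: reduce F->num. Stack=[E - F] ptr=13 lookahead=$ remaining=[$]
Step 32: reduce T->F. Stack=[E - T] ptr=13 lookahead=$ remaining=[$]
Step 33: reduce E->E - T. Stack=[E] ptr=13 lookahead=$ remaining=[$]
Step 34: accept. Stack=[E] ptr=13 lookahead=$ remaining=[$]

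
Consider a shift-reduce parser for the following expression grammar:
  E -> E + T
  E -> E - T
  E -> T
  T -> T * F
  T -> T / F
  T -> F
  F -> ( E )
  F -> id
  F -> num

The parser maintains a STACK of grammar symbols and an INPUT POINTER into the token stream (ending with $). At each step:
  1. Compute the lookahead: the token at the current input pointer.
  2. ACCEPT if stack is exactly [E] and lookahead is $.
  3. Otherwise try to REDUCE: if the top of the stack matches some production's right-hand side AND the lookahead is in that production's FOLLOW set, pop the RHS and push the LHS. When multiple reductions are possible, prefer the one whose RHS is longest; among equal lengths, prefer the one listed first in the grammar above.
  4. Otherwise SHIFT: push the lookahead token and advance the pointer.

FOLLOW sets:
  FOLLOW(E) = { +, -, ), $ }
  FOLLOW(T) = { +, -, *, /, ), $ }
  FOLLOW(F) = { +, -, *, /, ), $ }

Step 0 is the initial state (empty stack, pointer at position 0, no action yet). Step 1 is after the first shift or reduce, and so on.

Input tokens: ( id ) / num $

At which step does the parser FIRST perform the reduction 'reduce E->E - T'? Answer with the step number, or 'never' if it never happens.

Step 1: shift (. Stack=[(] ptr=1 lookahead=id remaining=[id ) / num $]
Step 2: shift id. Stack=[( id] ptr=2 lookahead=) remaining=[) / num $]
Step 3: reduce F->id. Stack=[( F] ptr=2 lookahead=) remaining=[) / num $]
Step 4: reduce T->F. Stack=[( T] ptr=2 lookahead=) remaining=[) / num $]
Step 5: reduce E->T. Stack=[( E] ptr=2 lookahead=) remaining=[) / num $]
Step 6: shift ). Stack=[( E )] ptr=3 lookahead=/ remaining=[/ num $]
Step 7: reduce F->( E ). Stack=[F] ptr=3 lookahead=/ remaining=[/ num $]
Step 8: reduce T->F. Stack=[T] ptr=3 lookahead=/ remaining=[/ num $]
Step 9: shift /. Stack=[T /] ptr=4 lookahead=num remaining=[num $]
Step 10: shift num. Stack=[T / num] ptr=5 lookahead=$ remaining=[$]
Step 11: reduce F->num. Stack=[T / F] ptr=5 lookahead=$ remaining=[$]
Step 12: reduce T->T / F. Stack=[T] ptr=5 lookahead=$ remaining=[$]
Step 13: reduce E->T. Stack=[E] ptr=5 lookahead=$ remaining=[$]
Step 14: accept. Stack=[E] ptr=5 lookahead=$ remaining=[$]

Answer: never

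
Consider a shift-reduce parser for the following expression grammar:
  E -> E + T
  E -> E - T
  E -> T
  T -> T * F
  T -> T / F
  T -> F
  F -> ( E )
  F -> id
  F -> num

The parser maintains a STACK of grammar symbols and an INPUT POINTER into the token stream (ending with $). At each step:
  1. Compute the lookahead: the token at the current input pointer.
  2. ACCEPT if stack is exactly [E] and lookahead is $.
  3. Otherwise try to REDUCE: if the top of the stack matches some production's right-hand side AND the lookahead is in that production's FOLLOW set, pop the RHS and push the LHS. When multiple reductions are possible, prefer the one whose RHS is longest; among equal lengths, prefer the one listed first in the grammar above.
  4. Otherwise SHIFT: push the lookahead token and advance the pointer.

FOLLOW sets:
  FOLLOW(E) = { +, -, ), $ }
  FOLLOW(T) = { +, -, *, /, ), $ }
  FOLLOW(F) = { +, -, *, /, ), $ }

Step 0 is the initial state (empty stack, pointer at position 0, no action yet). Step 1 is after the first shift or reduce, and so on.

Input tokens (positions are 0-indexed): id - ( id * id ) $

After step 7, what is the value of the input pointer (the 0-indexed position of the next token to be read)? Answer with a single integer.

Answer: 4

Derivation:
Step 1: shift id. Stack=[id] ptr=1 lookahead=- remaining=[- ( id * id ) $]
Step 2: reduce F->id. Stack=[F] ptr=1 lookahead=- remaining=[- ( id * id ) $]
Step 3: reduce T->F. Stack=[T] ptr=1 lookahead=- remaining=[- ( id * id ) $]
Step 4: reduce E->T. Stack=[E] ptr=1 lookahead=- remaining=[- ( id * id ) $]
Step 5: shift -. Stack=[E -] ptr=2 lookahead=( remaining=[( id * id ) $]
Step 6: shift (. Stack=[E - (] ptr=3 lookahead=id remaining=[id * id ) $]
Step 7: shift id. Stack=[E - ( id] ptr=4 lookahead=* remaining=[* id ) $]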